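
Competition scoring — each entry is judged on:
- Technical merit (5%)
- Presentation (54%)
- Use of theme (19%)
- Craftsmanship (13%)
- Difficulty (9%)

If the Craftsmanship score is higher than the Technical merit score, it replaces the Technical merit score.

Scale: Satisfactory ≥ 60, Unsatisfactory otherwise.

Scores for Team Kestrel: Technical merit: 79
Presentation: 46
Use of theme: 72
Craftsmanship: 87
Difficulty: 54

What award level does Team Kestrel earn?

Unsatisfactory

Craftsmanship (87) > Technical merit (79), so Technical merit counts as 87.
Weighted total:
  Technical merit 87 × 0.05 = 4.35
  Presentation 46 × 0.54 = 24.84
  Use of theme 72 × 0.19 = 13.68
  Craftsmanship 87 × 0.13 = 11.31
  Difficulty 54 × 0.09 = 4.86
Sum = 59.04
59.04 < 60 → Unsatisfactory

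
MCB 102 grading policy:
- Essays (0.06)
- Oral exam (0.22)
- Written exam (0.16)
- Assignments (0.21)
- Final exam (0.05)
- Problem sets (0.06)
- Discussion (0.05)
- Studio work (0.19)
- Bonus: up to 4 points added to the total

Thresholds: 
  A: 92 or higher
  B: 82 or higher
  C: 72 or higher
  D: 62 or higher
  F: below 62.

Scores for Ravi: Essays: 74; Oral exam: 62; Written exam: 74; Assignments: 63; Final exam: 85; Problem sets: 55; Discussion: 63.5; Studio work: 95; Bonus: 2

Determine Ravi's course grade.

C

Weighted total:
  Essays 74 × 0.06 = 4.44
  Oral exam 62 × 0.22 = 13.64
  Written exam 74 × 0.16 = 11.84
  Assignments 63 × 0.21 = 13.23
  Final exam 85 × 0.05 = 4.25
  Problem sets 55 × 0.06 = 3.3
  Discussion 63.5 × 0.05 = 3.175
  Studio work 95 × 0.19 = 18.05
Sum = 71.925
Bonus: 71.925 + 2 = 73.925
73.925 is ≥ 72 and < 82 → C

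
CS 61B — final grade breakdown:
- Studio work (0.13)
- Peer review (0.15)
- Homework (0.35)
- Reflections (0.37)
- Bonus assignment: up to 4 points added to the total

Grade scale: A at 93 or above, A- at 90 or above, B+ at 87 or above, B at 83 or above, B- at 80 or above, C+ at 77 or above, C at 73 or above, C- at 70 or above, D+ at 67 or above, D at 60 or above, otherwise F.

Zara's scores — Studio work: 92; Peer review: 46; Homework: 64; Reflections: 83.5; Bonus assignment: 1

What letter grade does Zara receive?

Weighted total:
  Studio work 92 × 0.13 = 11.96
  Peer review 46 × 0.15 = 6.9
  Homework 64 × 0.35 = 22.4
  Reflections 83.5 × 0.37 = 30.895
Sum = 72.155
Bonus assignment: 72.155 + 1 = 73.155
73.155 is ≥ 73 and < 77 → C

C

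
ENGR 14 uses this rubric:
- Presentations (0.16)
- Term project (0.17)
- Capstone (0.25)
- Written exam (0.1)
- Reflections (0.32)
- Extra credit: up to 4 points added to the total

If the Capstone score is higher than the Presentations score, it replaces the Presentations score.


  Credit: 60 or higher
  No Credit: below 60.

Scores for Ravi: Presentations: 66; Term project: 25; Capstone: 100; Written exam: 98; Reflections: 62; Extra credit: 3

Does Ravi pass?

Credit

Capstone (100) > Presentations (66), so Presentations counts as 100.
Weighted total:
  Presentations 100 × 0.16 = 16
  Term project 25 × 0.17 = 4.25
  Capstone 100 × 0.25 = 25
  Written exam 98 × 0.1 = 9.8
  Reflections 62 × 0.32 = 19.84
Sum = 74.89
Extra credit: 74.89 + 3 = 77.89
77.89 ≥ 60 → Credit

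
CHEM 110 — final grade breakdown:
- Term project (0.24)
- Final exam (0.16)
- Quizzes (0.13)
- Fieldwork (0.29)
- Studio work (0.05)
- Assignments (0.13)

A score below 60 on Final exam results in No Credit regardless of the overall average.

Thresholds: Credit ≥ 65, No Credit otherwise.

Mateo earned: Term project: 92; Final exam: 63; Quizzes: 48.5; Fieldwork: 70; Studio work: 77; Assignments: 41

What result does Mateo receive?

Credit

Final exam score 63 ≥ 60: minimum met.
Weighted total:
  Term project 92 × 0.24 = 22.08
  Final exam 63 × 0.16 = 10.08
  Quizzes 48.5 × 0.13 = 6.305
  Fieldwork 70 × 0.29 = 20.3
  Studio work 77 × 0.05 = 3.85
  Assignments 41 × 0.13 = 5.33
Sum = 67.945
67.945 ≥ 65 → Credit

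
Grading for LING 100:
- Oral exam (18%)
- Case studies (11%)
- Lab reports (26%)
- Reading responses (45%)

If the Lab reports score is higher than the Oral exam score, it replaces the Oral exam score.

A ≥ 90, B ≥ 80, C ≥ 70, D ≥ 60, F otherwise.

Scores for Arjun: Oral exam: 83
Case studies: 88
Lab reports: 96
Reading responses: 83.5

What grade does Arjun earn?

Lab reports (96) > Oral exam (83), so Oral exam counts as 96.
Weighted total:
  Oral exam 96 × 0.18 = 17.28
  Case studies 88 × 0.11 = 9.68
  Lab reports 96 × 0.26 = 24.96
  Reading responses 83.5 × 0.45 = 37.575
Sum = 89.495
89.495 is ≥ 80 and < 90 → B

B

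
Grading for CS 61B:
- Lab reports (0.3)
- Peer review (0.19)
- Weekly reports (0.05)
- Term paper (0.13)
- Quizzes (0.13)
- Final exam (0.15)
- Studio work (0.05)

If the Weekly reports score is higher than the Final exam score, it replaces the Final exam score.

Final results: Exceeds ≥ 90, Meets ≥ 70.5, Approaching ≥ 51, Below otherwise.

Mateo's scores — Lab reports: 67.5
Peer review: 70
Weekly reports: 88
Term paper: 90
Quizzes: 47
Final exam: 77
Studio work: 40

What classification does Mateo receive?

Weekly reports (88) > Final exam (77), so Final exam counts as 88.
Weighted total:
  Lab reports 67.5 × 0.3 = 20.25
  Peer review 70 × 0.19 = 13.3
  Weekly reports 88 × 0.05 = 4.4
  Term paper 90 × 0.13 = 11.7
  Quizzes 47 × 0.13 = 6.11
  Final exam 88 × 0.15 = 13.2
  Studio work 40 × 0.05 = 2
Sum = 70.96
70.96 is ≥ 70.5 and < 90 → Meets

Meets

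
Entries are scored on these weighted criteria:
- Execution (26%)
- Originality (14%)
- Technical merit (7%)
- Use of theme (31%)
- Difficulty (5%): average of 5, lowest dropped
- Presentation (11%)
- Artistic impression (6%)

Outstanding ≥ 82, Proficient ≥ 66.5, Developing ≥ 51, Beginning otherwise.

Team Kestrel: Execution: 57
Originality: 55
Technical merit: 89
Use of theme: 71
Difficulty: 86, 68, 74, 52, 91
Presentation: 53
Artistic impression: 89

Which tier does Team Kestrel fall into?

Developing

Difficulty: drop 52 → average of remaining 4 = 319/4 = 79.75
Weighted total:
  Execution 57 × 0.26 = 14.82
  Originality 55 × 0.14 = 7.7
  Technical merit 89 × 0.07 = 6.23
  Use of theme 71 × 0.31 = 22.01
  Difficulty 79.75 × 0.05 = 3.9875
  Presentation 53 × 0.11 = 5.83
  Artistic impression 89 × 0.06 = 5.34
Sum = 65.9175
65.9175 is ≥ 51 and < 66.5 → Developing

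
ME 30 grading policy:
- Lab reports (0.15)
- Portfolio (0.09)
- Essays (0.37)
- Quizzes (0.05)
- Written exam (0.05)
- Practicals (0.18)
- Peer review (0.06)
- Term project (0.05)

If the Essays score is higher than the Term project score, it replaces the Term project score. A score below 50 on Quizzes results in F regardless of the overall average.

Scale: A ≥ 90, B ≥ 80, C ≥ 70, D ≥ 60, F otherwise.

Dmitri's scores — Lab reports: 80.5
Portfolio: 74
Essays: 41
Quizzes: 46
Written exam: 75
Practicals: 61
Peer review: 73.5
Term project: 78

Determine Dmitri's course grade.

Essays (41) ≤ Term project (78), so Term project stays at 78.
Quizzes score 46 < 50: minimum not met.
Weighted total:
  Lab reports 80.5 × 0.15 = 12.075
  Portfolio 74 × 0.09 = 6.66
  Essays 41 × 0.37 = 15.17
  Quizzes 46 × 0.05 = 2.3
  Written exam 75 × 0.05 = 3.75
  Practicals 61 × 0.18 = 10.98
  Peer review 73.5 × 0.06 = 4.41
  Term project 78 × 0.05 = 3.9
Sum = 59.245
Because the Quizzes minimum was not met, the result is F.

F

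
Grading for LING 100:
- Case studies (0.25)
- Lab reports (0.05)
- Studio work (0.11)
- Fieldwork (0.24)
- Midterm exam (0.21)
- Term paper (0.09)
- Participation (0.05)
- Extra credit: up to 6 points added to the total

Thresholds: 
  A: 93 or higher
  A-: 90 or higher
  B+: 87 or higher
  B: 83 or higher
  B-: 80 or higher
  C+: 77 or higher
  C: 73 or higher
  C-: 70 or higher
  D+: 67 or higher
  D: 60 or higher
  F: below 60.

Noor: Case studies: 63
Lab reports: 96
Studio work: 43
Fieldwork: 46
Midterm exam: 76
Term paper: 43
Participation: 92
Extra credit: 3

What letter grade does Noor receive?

Weighted total:
  Case studies 63 × 0.25 = 15.75
  Lab reports 96 × 0.05 = 4.8
  Studio work 43 × 0.11 = 4.73
  Fieldwork 46 × 0.24 = 11.04
  Midterm exam 76 × 0.21 = 15.96
  Term paper 43 × 0.09 = 3.87
  Participation 92 × 0.05 = 4.6
Sum = 60.75
Extra credit: 60.75 + 3 = 63.75
63.75 is ≥ 60 and < 67 → D

D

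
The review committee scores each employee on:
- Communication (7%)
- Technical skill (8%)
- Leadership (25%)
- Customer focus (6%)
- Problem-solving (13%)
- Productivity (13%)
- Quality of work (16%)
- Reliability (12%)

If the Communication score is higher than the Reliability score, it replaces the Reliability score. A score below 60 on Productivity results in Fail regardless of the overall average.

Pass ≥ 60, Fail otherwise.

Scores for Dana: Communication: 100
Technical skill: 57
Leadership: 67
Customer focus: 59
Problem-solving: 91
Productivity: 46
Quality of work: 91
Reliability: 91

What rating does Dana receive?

Communication (100) > Reliability (91), so Reliability counts as 100.
Productivity score 46 < 60: minimum not met.
Weighted total:
  Communication 100 × 0.07 = 7
  Technical skill 57 × 0.08 = 4.56
  Leadership 67 × 0.25 = 16.75
  Customer focus 59 × 0.06 = 3.54
  Problem-solving 91 × 0.13 = 11.83
  Productivity 46 × 0.13 = 5.98
  Quality of work 91 × 0.16 = 14.56
  Reliability 100 × 0.12 = 12
Sum = 76.22
Because the Productivity minimum was not met, the result is Fail.

Fail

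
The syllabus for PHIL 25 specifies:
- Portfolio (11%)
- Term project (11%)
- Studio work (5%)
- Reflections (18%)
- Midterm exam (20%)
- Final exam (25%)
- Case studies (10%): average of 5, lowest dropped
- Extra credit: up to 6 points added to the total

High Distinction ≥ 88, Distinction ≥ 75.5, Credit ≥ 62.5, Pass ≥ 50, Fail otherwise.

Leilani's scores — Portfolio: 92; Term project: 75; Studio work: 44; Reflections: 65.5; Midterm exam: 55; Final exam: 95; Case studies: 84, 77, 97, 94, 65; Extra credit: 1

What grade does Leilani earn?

Distinction

Case studies: drop 65 → average of remaining 4 = 352/4 = 88
Weighted total:
  Portfolio 92 × 0.11 = 10.12
  Term project 75 × 0.11 = 8.25
  Studio work 44 × 0.05 = 2.2
  Reflections 65.5 × 0.18 = 11.79
  Midterm exam 55 × 0.2 = 11
  Final exam 95 × 0.25 = 23.75
  Case studies 88 × 0.1 = 8.8
Sum = 75.91
Extra credit: 75.91 + 1 = 76.91
76.91 is ≥ 75.5 and < 88 → Distinction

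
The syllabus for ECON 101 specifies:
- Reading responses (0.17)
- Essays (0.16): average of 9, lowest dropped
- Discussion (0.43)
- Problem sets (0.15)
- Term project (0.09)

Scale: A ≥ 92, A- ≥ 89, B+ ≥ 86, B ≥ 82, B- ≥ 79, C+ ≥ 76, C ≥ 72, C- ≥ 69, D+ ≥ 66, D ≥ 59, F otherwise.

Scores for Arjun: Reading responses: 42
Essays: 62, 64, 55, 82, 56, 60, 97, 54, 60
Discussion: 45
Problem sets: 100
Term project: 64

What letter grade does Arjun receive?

F

Essays: drop 54 → average of remaining 8 = 536/8 = 67
Weighted total:
  Reading responses 42 × 0.17 = 7.14
  Essays 67 × 0.16 = 10.72
  Discussion 45 × 0.43 = 19.35
  Problem sets 100 × 0.15 = 15
  Term project 64 × 0.09 = 5.76
Sum = 57.97
57.97 < 59 → F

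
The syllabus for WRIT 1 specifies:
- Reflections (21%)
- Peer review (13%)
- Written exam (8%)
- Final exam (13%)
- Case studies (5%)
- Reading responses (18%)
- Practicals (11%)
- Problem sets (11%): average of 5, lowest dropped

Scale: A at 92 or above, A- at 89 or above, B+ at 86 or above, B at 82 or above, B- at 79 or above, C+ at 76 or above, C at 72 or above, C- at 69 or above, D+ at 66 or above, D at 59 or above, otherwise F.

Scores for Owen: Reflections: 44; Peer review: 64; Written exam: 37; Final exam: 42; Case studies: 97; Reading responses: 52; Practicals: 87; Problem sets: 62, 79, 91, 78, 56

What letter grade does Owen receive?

Problem sets: drop 56 → average of remaining 4 = 310/4 = 77.5
Weighted total:
  Reflections 44 × 0.21 = 9.24
  Peer review 64 × 0.13 = 8.32
  Written exam 37 × 0.08 = 2.96
  Final exam 42 × 0.13 = 5.46
  Case studies 97 × 0.05 = 4.85
  Reading responses 52 × 0.18 = 9.36
  Practicals 87 × 0.11 = 9.57
  Problem sets 77.5 × 0.11 = 8.525
Sum = 58.285
58.285 < 59 → F

F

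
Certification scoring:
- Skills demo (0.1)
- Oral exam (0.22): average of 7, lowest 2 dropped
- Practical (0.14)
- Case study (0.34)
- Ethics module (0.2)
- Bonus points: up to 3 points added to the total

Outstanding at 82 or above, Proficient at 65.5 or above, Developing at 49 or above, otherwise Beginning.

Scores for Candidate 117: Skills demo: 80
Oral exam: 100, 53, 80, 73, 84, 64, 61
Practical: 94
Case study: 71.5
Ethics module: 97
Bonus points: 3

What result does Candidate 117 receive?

Oral exam: drop 53, 61 → average of remaining 5 = 401/5 = 80.2
Weighted total:
  Skills demo 80 × 0.1 = 8
  Oral exam 80.2 × 0.22 = 17.644
  Practical 94 × 0.14 = 13.16
  Case study 71.5 × 0.34 = 24.31
  Ethics module 97 × 0.2 = 19.4
Sum = 82.514
Bonus points: 82.514 + 3 = 85.514
85.514 ≥ 82 → Outstanding

Outstanding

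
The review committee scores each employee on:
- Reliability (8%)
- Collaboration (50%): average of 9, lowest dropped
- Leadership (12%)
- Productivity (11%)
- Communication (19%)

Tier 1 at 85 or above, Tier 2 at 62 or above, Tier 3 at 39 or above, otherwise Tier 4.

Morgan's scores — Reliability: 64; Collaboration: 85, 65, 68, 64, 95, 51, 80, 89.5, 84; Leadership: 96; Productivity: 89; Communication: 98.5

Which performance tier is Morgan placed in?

Collaboration: drop 51 → average of remaining 8 = 630.5/8 = 78.8125
Weighted total:
  Reliability 64 × 0.08 = 5.12
  Collaboration 78.8125 × 0.5 = 39.40625
  Leadership 96 × 0.12 = 11.52
  Productivity 89 × 0.11 = 9.79
  Communication 98.5 × 0.19 = 18.715
Sum = 84.55125
84.55125 is ≥ 62 and < 85 → Tier 2

Tier 2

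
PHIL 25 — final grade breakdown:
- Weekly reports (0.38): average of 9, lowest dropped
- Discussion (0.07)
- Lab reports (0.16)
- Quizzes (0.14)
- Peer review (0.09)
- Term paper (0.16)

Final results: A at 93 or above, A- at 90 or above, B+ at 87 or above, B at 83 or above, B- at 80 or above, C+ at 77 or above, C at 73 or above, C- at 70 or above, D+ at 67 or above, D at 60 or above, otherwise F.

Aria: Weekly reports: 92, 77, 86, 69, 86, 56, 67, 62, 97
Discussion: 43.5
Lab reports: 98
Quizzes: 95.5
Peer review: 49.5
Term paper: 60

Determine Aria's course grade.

C

Weekly reports: drop 56 → average of remaining 8 = 636/8 = 79.5
Weighted total:
  Weekly reports 79.5 × 0.38 = 30.21
  Discussion 43.5 × 0.07 = 3.045
  Lab reports 98 × 0.16 = 15.68
  Quizzes 95.5 × 0.14 = 13.37
  Peer review 49.5 × 0.09 = 4.455
  Term paper 60 × 0.16 = 9.6
Sum = 76.36
76.36 is ≥ 73 and < 77 → C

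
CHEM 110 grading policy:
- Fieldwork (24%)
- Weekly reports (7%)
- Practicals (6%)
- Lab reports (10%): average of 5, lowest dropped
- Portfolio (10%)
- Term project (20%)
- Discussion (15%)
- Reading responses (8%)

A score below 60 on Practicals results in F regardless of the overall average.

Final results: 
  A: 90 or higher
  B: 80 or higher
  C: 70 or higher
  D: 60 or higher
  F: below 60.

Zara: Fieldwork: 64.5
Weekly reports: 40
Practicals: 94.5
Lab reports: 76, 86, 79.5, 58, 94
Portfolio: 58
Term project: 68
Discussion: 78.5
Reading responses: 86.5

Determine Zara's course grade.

Lab reports: drop 58 → average of remaining 4 = 335.5/4 = 83.875
Practicals score 94.5 ≥ 60: minimum met.
Weighted total:
  Fieldwork 64.5 × 0.24 = 15.48
  Weekly reports 40 × 0.07 = 2.8
  Practicals 94.5 × 0.06 = 5.67
  Lab reports 83.875 × 0.1 = 8.3875
  Portfolio 58 × 0.1 = 5.8
  Term project 68 × 0.2 = 13.6
  Discussion 78.5 × 0.15 = 11.775
  Reading responses 86.5 × 0.08 = 6.92
Sum = 70.4325
70.4325 is ≥ 70 and < 80 → C

C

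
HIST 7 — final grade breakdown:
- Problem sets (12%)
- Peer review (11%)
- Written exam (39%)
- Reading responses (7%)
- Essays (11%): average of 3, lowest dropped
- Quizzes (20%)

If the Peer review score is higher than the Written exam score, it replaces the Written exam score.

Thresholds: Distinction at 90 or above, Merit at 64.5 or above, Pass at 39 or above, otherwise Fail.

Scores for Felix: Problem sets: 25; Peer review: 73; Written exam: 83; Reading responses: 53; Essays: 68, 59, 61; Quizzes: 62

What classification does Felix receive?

Essays: drop 59 → average of remaining 2 = 129/2 = 64.5
Peer review (73) ≤ Written exam (83), so Written exam stays at 83.
Weighted total:
  Problem sets 25 × 0.12 = 3
  Peer review 73 × 0.11 = 8.03
  Written exam 83 × 0.39 = 32.37
  Reading responses 53 × 0.07 = 3.71
  Essays 64.5 × 0.11 = 7.095
  Quizzes 62 × 0.2 = 12.4
Sum = 66.605
66.605 is ≥ 64.5 and < 90 → Merit

Merit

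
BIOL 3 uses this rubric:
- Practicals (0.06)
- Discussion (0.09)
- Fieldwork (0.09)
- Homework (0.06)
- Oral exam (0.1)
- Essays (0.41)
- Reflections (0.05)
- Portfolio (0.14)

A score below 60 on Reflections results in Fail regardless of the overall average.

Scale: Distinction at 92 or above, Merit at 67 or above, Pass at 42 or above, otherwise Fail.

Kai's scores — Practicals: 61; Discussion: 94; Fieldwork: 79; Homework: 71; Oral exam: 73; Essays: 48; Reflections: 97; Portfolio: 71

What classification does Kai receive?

Pass

Reflections score 97 ≥ 60: minimum met.
Weighted total:
  Practicals 61 × 0.06 = 3.66
  Discussion 94 × 0.09 = 8.46
  Fieldwork 79 × 0.09 = 7.11
  Homework 71 × 0.06 = 4.26
  Oral exam 73 × 0.1 = 7.3
  Essays 48 × 0.41 = 19.68
  Reflections 97 × 0.05 = 4.85
  Portfolio 71 × 0.14 = 9.94
Sum = 65.26
65.26 is ≥ 42 and < 67 → Pass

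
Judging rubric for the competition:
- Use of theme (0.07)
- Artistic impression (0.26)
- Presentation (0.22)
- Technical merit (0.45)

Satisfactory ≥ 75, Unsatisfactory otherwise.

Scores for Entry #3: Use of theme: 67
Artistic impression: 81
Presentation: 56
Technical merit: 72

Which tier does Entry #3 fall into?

Unsatisfactory

Weighted total:
  Use of theme 67 × 0.07 = 4.69
  Artistic impression 81 × 0.26 = 21.06
  Presentation 56 × 0.22 = 12.32
  Technical merit 72 × 0.45 = 32.4
Sum = 70.47
70.47 < 75 → Unsatisfactory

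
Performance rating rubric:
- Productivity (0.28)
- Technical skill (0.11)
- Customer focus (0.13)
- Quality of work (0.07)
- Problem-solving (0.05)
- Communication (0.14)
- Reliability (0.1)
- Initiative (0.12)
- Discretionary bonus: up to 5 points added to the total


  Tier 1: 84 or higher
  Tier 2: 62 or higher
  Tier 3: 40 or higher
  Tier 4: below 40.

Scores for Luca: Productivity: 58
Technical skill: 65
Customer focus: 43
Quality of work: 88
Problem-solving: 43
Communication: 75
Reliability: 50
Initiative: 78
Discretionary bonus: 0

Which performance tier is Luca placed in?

Tier 2

Weighted total:
  Productivity 58 × 0.28 = 16.24
  Technical skill 65 × 0.11 = 7.15
  Customer focus 43 × 0.13 = 5.59
  Quality of work 88 × 0.07 = 6.16
  Problem-solving 43 × 0.05 = 2.15
  Communication 75 × 0.14 = 10.5
  Reliability 50 × 0.1 = 5
  Initiative 78 × 0.12 = 9.36
Sum = 62.15
Discretionary bonus: 62.15 + 0 = 62.15
62.15 is ≥ 62 and < 84 → Tier 2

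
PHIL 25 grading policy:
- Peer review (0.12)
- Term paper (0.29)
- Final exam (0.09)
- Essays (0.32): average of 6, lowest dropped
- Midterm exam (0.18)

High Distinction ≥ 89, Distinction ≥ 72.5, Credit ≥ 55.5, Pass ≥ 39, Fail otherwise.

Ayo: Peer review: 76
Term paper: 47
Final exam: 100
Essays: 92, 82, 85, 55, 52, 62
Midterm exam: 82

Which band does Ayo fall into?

Credit

Essays: drop 52 → average of remaining 5 = 376/5 = 75.2
Weighted total:
  Peer review 76 × 0.12 = 9.12
  Term paper 47 × 0.29 = 13.63
  Final exam 100 × 0.09 = 9
  Essays 75.2 × 0.32 = 24.064
  Midterm exam 82 × 0.18 = 14.76
Sum = 70.574
70.574 is ≥ 55.5 and < 72.5 → Credit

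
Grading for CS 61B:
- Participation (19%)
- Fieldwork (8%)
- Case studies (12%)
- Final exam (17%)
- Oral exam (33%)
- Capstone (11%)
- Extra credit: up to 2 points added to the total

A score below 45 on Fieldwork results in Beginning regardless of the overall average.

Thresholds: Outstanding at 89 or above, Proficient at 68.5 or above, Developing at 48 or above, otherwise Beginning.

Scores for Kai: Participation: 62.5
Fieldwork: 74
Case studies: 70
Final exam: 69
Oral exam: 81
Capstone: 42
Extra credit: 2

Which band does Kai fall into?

Proficient

Fieldwork score 74 ≥ 45: minimum met.
Weighted total:
  Participation 62.5 × 0.19 = 11.875
  Fieldwork 74 × 0.08 = 5.92
  Case studies 70 × 0.12 = 8.4
  Final exam 69 × 0.17 = 11.73
  Oral exam 81 × 0.33 = 26.73
  Capstone 42 × 0.11 = 4.62
Sum = 69.275
Extra credit: 69.275 + 2 = 71.275
71.275 is ≥ 68.5 and < 89 → Proficient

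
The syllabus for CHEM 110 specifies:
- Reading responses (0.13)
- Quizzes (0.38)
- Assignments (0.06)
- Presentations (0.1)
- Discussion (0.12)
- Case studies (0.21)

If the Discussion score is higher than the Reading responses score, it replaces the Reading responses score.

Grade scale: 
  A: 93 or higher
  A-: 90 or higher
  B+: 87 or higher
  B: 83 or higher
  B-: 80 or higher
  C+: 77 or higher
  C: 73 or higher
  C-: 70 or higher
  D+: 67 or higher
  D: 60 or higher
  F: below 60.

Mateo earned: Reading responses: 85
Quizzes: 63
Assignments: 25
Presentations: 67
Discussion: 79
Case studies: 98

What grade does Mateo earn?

C

Discussion (79) ≤ Reading responses (85), so Reading responses stays at 85.
Weighted total:
  Reading responses 85 × 0.13 = 11.05
  Quizzes 63 × 0.38 = 23.94
  Assignments 25 × 0.06 = 1.5
  Presentations 67 × 0.1 = 6.7
  Discussion 79 × 0.12 = 9.48
  Case studies 98 × 0.21 = 20.58
Sum = 73.25
73.25 is ≥ 73 and < 77 → C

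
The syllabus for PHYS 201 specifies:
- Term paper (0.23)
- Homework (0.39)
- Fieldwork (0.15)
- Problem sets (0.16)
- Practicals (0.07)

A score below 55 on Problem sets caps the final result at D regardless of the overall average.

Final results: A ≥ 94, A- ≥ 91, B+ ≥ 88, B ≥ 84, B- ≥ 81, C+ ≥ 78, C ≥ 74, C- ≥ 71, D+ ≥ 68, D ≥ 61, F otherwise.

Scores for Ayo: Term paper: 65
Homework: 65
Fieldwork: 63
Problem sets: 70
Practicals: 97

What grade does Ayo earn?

Problem sets score 70 ≥ 55: minimum met.
Weighted total:
  Term paper 65 × 0.23 = 14.95
  Homework 65 × 0.39 = 25.35
  Fieldwork 63 × 0.15 = 9.45
  Problem sets 70 × 0.16 = 11.2
  Practicals 97 × 0.07 = 6.79
Sum = 67.74
67.74 is ≥ 61 and < 68 → D

D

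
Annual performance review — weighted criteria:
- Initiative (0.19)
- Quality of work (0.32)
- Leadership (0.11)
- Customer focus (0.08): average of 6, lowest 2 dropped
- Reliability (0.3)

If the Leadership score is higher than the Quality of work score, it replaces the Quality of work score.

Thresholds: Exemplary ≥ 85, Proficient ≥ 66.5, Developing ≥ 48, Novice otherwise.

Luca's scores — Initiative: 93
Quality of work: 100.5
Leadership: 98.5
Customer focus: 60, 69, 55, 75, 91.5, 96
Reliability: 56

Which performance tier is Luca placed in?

Proficient

Customer focus: drop 55, 60 → average of remaining 4 = 331.5/4 = 82.875
Leadership (98.5) ≤ Quality of work (100.5), so Quality of work stays at 100.5.
Weighted total:
  Initiative 93 × 0.19 = 17.67
  Quality of work 100.5 × 0.32 = 32.16
  Leadership 98.5 × 0.11 = 10.835
  Customer focus 82.875 × 0.08 = 6.63
  Reliability 56 × 0.3 = 16.8
Sum = 84.095
84.095 is ≥ 66.5 and < 85 → Proficient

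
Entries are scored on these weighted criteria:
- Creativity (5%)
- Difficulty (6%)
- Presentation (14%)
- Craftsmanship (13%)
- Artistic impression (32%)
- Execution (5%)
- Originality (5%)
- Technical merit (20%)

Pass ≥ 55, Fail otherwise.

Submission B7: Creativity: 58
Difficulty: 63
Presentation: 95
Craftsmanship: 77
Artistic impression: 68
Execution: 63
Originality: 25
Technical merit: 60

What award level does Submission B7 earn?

Weighted total:
  Creativity 58 × 0.05 = 2.9
  Difficulty 63 × 0.06 = 3.78
  Presentation 95 × 0.14 = 13.3
  Craftsmanship 77 × 0.13 = 10.01
  Artistic impression 68 × 0.32 = 21.76
  Execution 63 × 0.05 = 3.15
  Originality 25 × 0.05 = 1.25
  Technical merit 60 × 0.2 = 12
Sum = 68.15
68.15 ≥ 55 → Pass

Pass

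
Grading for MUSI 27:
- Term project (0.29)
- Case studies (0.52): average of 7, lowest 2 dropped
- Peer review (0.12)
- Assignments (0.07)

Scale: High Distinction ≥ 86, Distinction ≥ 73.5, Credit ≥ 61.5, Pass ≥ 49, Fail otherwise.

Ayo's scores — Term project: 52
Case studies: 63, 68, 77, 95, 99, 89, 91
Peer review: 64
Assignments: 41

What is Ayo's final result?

Case studies: drop 63, 68 → average of remaining 5 = 451/5 = 90.2
Weighted total:
  Term project 52 × 0.29 = 15.08
  Case studies 90.2 × 0.52 = 46.904
  Peer review 64 × 0.12 = 7.68
  Assignments 41 × 0.07 = 2.87
Sum = 72.534
72.534 is ≥ 61.5 and < 73.5 → Credit

Credit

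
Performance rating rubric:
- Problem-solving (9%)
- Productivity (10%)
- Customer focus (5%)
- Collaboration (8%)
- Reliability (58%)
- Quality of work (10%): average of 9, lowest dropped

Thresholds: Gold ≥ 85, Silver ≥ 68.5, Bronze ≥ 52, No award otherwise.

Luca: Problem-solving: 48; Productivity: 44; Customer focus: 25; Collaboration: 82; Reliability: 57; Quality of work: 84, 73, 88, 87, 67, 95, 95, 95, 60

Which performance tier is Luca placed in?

Bronze

Quality of work: drop 60 → average of remaining 8 = 684/8 = 85.5
Weighted total:
  Problem-solving 48 × 0.09 = 4.32
  Productivity 44 × 0.1 = 4.4
  Customer focus 25 × 0.05 = 1.25
  Collaboration 82 × 0.08 = 6.56
  Reliability 57 × 0.58 = 33.06
  Quality of work 85.5 × 0.1 = 8.55
Sum = 58.14
58.14 is ≥ 52 and < 68.5 → Bronze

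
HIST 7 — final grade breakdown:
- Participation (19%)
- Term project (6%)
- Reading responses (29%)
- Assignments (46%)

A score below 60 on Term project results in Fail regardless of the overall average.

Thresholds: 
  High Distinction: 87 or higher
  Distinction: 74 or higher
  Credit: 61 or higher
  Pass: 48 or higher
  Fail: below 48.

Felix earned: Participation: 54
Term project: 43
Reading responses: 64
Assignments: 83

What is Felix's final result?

Term project score 43 < 60: minimum not met.
Weighted total:
  Participation 54 × 0.19 = 10.26
  Term project 43 × 0.06 = 2.58
  Reading responses 64 × 0.29 = 18.56
  Assignments 83 × 0.46 = 38.18
Sum = 69.58
Because the Term project minimum was not met, the result is Fail.

Fail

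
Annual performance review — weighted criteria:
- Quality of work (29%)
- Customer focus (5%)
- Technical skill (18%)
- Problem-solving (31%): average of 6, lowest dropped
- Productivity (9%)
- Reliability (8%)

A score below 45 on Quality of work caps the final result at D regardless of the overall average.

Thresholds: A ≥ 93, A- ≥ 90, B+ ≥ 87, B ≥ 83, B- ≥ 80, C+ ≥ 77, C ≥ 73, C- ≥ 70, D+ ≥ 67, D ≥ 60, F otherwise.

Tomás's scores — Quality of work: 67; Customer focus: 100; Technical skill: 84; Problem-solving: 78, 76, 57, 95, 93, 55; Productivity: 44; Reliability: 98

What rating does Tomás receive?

Problem-solving: drop 55 → average of remaining 5 = 399/5 = 79.8
Quality of work score 67 ≥ 45: minimum met.
Weighted total:
  Quality of work 67 × 0.29 = 19.43
  Customer focus 100 × 0.05 = 5
  Technical skill 84 × 0.18 = 15.12
  Problem-solving 79.8 × 0.31 = 24.738
  Productivity 44 × 0.09 = 3.96
  Reliability 98 × 0.08 = 7.84
Sum = 76.088
76.088 is ≥ 73 and < 77 → C

C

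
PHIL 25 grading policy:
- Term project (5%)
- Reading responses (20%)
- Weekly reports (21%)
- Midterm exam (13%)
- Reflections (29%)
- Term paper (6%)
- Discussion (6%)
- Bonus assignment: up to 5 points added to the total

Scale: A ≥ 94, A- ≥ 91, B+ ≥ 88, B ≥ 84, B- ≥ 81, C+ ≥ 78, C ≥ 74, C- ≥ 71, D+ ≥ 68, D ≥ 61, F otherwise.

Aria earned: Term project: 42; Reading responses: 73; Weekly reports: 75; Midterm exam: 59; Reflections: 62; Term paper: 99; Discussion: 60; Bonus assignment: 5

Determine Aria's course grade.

Weighted total:
  Term project 42 × 0.05 = 2.1
  Reading responses 73 × 0.2 = 14.6
  Weekly reports 75 × 0.21 = 15.75
  Midterm exam 59 × 0.13 = 7.67
  Reflections 62 × 0.29 = 17.98
  Term paper 99 × 0.06 = 5.94
  Discussion 60 × 0.06 = 3.6
Sum = 67.64
Bonus assignment: 67.64 + 5 = 72.64
72.64 is ≥ 71 and < 74 → C-

C-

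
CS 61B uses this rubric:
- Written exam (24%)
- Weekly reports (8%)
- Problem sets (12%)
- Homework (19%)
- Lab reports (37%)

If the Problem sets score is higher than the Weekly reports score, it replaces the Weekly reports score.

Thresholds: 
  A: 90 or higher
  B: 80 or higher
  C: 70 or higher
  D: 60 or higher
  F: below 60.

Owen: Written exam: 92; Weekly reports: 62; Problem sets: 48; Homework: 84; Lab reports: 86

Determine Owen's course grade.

B

Problem sets (48) ≤ Weekly reports (62), so Weekly reports stays at 62.
Weighted total:
  Written exam 92 × 0.24 = 22.08
  Weekly reports 62 × 0.08 = 4.96
  Problem sets 48 × 0.12 = 5.76
  Homework 84 × 0.19 = 15.96
  Lab reports 86 × 0.37 = 31.82
Sum = 80.58
80.58 is ≥ 80 and < 90 → B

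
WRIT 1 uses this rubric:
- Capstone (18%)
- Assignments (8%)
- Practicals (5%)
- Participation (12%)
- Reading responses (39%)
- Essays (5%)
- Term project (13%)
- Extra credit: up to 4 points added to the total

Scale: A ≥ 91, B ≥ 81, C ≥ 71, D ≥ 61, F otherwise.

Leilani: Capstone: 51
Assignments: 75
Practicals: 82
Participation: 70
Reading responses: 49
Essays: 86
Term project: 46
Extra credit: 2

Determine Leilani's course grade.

Weighted total:
  Capstone 51 × 0.18 = 9.18
  Assignments 75 × 0.08 = 6
  Practicals 82 × 0.05 = 4.1
  Participation 70 × 0.12 = 8.4
  Reading responses 49 × 0.39 = 19.11
  Essays 86 × 0.05 = 4.3
  Term project 46 × 0.13 = 5.98
Sum = 57.07
Extra credit: 57.07 + 2 = 59.07
59.07 < 61 → F

F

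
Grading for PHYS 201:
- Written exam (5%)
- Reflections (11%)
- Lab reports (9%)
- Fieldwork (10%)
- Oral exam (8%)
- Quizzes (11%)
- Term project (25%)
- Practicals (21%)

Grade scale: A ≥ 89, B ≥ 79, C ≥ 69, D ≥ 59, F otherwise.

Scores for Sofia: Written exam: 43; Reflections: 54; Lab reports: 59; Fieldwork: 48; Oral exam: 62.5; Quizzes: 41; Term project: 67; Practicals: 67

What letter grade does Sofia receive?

Weighted total:
  Written exam 43 × 0.05 = 2.15
  Reflections 54 × 0.11 = 5.94
  Lab reports 59 × 0.09 = 5.31
  Fieldwork 48 × 0.1 = 4.8
  Oral exam 62.5 × 0.08 = 5
  Quizzes 41 × 0.11 = 4.51
  Term project 67 × 0.25 = 16.75
  Practicals 67 × 0.21 = 14.07
Sum = 58.53
58.53 < 59 → F

F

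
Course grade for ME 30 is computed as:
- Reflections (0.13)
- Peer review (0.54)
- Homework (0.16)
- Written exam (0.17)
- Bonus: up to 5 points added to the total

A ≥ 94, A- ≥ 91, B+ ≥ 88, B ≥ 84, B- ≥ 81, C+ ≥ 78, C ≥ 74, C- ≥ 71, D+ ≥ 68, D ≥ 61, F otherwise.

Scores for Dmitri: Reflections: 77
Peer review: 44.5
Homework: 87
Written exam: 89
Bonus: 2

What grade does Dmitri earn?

D

Weighted total:
  Reflections 77 × 0.13 = 10.01
  Peer review 44.5 × 0.54 = 24.03
  Homework 87 × 0.16 = 13.92
  Written exam 89 × 0.17 = 15.13
Sum = 63.09
Bonus: 63.09 + 2 = 65.09
65.09 is ≥ 61 and < 68 → D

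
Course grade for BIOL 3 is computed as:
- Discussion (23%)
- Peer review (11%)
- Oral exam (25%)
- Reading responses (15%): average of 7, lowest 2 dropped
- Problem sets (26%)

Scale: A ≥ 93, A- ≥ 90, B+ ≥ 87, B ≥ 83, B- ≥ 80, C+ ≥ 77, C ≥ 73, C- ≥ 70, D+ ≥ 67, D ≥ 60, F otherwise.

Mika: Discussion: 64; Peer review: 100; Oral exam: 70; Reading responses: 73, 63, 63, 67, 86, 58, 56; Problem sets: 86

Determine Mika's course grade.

Reading responses: drop 56, 58 → average of remaining 5 = 352/5 = 70.4
Weighted total:
  Discussion 64 × 0.23 = 14.72
  Peer review 100 × 0.11 = 11
  Oral exam 70 × 0.25 = 17.5
  Reading responses 70.4 × 0.15 = 10.56
  Problem sets 86 × 0.26 = 22.36
Sum = 76.14
76.14 is ≥ 73 and < 77 → C

C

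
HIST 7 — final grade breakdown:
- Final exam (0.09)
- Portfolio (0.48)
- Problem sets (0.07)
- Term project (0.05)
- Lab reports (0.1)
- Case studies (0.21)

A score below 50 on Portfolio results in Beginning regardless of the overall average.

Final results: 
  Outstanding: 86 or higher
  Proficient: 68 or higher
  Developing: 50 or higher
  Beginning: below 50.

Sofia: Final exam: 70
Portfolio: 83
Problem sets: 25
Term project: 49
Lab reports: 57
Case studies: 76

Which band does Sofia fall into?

Proficient

Portfolio score 83 ≥ 50: minimum met.
Weighted total:
  Final exam 70 × 0.09 = 6.3
  Portfolio 83 × 0.48 = 39.84
  Problem sets 25 × 0.07 = 1.75
  Term project 49 × 0.05 = 2.45
  Lab reports 57 × 0.1 = 5.7
  Case studies 76 × 0.21 = 15.96
Sum = 72
72 is ≥ 68 and < 86 → Proficient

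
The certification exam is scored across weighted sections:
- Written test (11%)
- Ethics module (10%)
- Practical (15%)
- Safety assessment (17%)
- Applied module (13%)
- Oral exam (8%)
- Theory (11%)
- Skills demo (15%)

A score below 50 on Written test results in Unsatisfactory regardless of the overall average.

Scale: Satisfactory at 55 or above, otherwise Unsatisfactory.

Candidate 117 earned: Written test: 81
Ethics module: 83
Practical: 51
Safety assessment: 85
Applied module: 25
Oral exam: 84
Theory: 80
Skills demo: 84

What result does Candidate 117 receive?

Satisfactory

Written test score 81 ≥ 50: minimum met.
Weighted total:
  Written test 81 × 0.11 = 8.91
  Ethics module 83 × 0.1 = 8.3
  Practical 51 × 0.15 = 7.65
  Safety assessment 85 × 0.17 = 14.45
  Applied module 25 × 0.13 = 3.25
  Oral exam 84 × 0.08 = 6.72
  Theory 80 × 0.11 = 8.8
  Skills demo 84 × 0.15 = 12.6
Sum = 70.68
70.68 ≥ 55 → Satisfactory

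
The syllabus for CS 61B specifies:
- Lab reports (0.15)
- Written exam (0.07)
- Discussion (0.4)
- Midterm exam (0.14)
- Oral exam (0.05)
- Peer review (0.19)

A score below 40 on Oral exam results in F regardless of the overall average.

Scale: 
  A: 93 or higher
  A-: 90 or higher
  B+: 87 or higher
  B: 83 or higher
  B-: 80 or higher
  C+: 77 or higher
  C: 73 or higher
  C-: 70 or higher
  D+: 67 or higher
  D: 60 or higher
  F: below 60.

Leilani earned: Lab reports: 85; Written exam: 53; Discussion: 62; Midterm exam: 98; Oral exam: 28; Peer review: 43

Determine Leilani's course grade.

Oral exam score 28 < 40: minimum not met.
Weighted total:
  Lab reports 85 × 0.15 = 12.75
  Written exam 53 × 0.07 = 3.71
  Discussion 62 × 0.4 = 24.8
  Midterm exam 98 × 0.14 = 13.72
  Oral exam 28 × 0.05 = 1.4
  Peer review 43 × 0.19 = 8.17
Sum = 64.55
Because the Oral exam minimum was not met, the result is F.

F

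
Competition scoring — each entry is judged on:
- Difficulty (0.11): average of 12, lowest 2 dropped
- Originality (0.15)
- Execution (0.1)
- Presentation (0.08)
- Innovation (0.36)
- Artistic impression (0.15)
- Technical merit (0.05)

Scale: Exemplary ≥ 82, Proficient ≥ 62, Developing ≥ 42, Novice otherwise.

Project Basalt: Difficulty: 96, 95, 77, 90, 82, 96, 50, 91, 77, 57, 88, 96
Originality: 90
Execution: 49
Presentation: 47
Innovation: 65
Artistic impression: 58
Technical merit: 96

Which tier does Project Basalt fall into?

Proficient

Difficulty: drop 50, 57 → average of remaining 10 = 888/10 = 88.8
Weighted total:
  Difficulty 88.8 × 0.11 = 9.768
  Originality 90 × 0.15 = 13.5
  Execution 49 × 0.1 = 4.9
  Presentation 47 × 0.08 = 3.76
  Innovation 65 × 0.36 = 23.4
  Artistic impression 58 × 0.15 = 8.7
  Technical merit 96 × 0.05 = 4.8
Sum = 68.828
68.828 is ≥ 62 and < 82 → Proficient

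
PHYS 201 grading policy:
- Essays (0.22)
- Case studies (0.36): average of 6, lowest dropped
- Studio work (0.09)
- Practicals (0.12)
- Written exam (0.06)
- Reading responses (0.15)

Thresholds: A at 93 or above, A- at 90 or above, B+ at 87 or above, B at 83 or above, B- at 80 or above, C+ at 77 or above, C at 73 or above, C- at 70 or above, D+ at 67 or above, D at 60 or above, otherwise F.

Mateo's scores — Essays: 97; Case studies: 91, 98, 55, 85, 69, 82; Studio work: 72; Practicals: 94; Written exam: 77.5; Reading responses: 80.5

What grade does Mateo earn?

Case studies: drop 55 → average of remaining 5 = 425/5 = 85
Weighted total:
  Essays 97 × 0.22 = 21.34
  Case studies 85 × 0.36 = 30.6
  Studio work 72 × 0.09 = 6.48
  Practicals 94 × 0.12 = 11.28
  Written exam 77.5 × 0.06 = 4.65
  Reading responses 80.5 × 0.15 = 12.075
Sum = 86.425
86.425 is ≥ 83 and < 87 → B

B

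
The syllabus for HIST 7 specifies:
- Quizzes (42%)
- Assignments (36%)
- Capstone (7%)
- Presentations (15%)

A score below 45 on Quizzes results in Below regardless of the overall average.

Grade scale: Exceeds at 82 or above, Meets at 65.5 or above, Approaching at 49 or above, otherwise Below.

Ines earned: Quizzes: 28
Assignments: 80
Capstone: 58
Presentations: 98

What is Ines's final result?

Quizzes score 28 < 45: minimum not met.
Weighted total:
  Quizzes 28 × 0.42 = 11.76
  Assignments 80 × 0.36 = 28.8
  Capstone 58 × 0.07 = 4.06
  Presentations 98 × 0.15 = 14.7
Sum = 59.32
Because the Quizzes minimum was not met, the result is Below.

Below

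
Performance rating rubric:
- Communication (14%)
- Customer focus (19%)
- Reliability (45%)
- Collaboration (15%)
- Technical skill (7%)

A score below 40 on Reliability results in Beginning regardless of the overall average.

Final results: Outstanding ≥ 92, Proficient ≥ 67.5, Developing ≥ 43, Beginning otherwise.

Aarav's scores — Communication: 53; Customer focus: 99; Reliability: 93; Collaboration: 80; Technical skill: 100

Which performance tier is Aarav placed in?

Reliability score 93 ≥ 40: minimum met.
Weighted total:
  Communication 53 × 0.14 = 7.42
  Customer focus 99 × 0.19 = 18.81
  Reliability 93 × 0.45 = 41.85
  Collaboration 80 × 0.15 = 12
  Technical skill 100 × 0.07 = 7
Sum = 87.08
87.08 is ≥ 67.5 and < 92 → Proficient

Proficient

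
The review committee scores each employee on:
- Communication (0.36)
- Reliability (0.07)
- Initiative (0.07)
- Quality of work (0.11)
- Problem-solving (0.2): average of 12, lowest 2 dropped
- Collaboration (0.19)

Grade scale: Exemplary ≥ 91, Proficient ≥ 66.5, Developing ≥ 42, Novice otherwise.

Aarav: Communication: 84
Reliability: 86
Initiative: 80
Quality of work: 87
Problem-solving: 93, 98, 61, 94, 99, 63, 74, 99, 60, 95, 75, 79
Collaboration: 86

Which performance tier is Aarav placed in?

Proficient

Problem-solving: drop 60, 61 → average of remaining 10 = 869/10 = 86.9
Weighted total:
  Communication 84 × 0.36 = 30.24
  Reliability 86 × 0.07 = 6.02
  Initiative 80 × 0.07 = 5.6
  Quality of work 87 × 0.11 = 9.57
  Problem-solving 86.9 × 0.2 = 17.38
  Collaboration 86 × 0.19 = 16.34
Sum = 85.15
85.15 is ≥ 66.5 and < 91 → Proficient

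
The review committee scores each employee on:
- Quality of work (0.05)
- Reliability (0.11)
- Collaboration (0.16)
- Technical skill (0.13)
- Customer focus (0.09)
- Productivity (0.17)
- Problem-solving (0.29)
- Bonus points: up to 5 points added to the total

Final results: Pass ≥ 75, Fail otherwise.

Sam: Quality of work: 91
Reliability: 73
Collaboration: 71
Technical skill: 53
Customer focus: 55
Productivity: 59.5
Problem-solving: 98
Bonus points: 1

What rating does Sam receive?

Pass

Weighted total:
  Quality of work 91 × 0.05 = 4.55
  Reliability 73 × 0.11 = 8.03
  Collaboration 71 × 0.16 = 11.36
  Technical skill 53 × 0.13 = 6.89
  Customer focus 55 × 0.09 = 4.95
  Productivity 59.5 × 0.17 = 10.115
  Problem-solving 98 × 0.29 = 28.42
Sum = 74.315
Bonus points: 74.315 + 1 = 75.315
75.315 ≥ 75 → Pass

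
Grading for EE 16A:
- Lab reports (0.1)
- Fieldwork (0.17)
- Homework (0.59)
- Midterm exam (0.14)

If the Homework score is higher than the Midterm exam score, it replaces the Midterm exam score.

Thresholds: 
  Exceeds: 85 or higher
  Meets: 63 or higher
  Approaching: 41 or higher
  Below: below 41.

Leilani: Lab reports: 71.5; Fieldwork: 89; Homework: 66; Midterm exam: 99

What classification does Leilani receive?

Meets

Homework (66) ≤ Midterm exam (99), so Midterm exam stays at 99.
Weighted total:
  Lab reports 71.5 × 0.1 = 7.15
  Fieldwork 89 × 0.17 = 15.13
  Homework 66 × 0.59 = 38.94
  Midterm exam 99 × 0.14 = 13.86
Sum = 75.08
75.08 is ≥ 63 and < 85 → Meets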